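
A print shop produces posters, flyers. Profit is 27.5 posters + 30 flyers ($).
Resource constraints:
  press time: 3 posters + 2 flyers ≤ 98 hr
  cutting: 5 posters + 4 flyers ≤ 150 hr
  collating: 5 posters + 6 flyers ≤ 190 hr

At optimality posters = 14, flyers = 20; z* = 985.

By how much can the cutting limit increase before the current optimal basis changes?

Binding constraints: cutting, collating. The basis is B = [[5,4],[5,6]] with det 10.
Per unit increase in cutting, x* moves by d = (0.6, -0.5).
The basis stays optimal until press time becomes binding; allowable increase = 20 hr.

20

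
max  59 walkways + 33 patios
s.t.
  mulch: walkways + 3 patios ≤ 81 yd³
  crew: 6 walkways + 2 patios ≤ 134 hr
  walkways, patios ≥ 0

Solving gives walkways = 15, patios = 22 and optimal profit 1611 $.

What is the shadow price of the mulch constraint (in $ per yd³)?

5

At the optimum: mulch uses 81 of 81 (binding); crew uses 134 of 134 (binding).
The binding rows give the dual system: 1·y_mulch + 6·y_crew = 59 and 3·y_mulch + 2·y_crew = 33.
This yields shadow prices y_mulch = 5, y_crew = 9.
Shadow price of mulch = 5.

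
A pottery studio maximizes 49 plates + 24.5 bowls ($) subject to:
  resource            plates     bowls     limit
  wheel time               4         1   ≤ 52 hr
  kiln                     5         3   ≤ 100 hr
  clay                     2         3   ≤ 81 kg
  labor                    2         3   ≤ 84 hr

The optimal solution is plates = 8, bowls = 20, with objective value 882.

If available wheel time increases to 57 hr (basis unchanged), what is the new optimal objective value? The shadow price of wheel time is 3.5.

Δb = 5, so new z* = 882 + (3.5)·(5) = 882 + 17.5 = 899.5.

899.5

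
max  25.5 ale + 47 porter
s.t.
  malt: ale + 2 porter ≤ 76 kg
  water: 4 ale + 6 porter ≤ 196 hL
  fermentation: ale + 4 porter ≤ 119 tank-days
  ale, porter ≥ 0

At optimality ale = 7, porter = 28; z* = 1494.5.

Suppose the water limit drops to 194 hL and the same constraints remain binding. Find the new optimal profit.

At the optimum: malt uses 63 of 76 (slack = 13); water uses 196 of 196 (binding); fermentation uses 119 of 119 (binding).
Slack constraints have shadow price 0 (complementary slackness).
The binding rows give the dual system: 4·y_water + 1·y_fermentation = 25.5 and 6·y_water + 4·y_fermentation = 47.
This yields shadow prices y_water = 5.5, y_fermentation = 3.5.
Δz = y_water·Δb = 5.5 × (-2) = -11, so new z* = 1494.5 − 11 = 1483.5.

1483.5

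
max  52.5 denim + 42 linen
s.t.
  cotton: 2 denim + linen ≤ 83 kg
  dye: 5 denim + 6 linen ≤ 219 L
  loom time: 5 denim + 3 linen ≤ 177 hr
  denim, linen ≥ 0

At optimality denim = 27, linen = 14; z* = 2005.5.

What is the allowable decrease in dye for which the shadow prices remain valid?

Binding constraints: dye, loom time. The basis is B = [[5,6],[5,3]] with det -15.
Per unit decrease in dye, x* moves by d = (0.2, -0.3333).
The basis stays optimal until linen reaches 0; allowable decrease = 42 L.

42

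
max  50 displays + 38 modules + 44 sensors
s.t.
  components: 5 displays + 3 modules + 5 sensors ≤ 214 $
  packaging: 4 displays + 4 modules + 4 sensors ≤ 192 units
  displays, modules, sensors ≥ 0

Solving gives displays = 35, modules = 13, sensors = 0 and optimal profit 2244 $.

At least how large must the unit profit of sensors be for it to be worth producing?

Both components and packaging are binding at x*.
From A_Bᵀ y = c: 5·y_components + 4·y_packaging = 50; 3·y_components + 4·y_packaging = 38.
→ y_components = 6 and y_packaging = 5.
sensors enters the basis when its profit ≥ yᵀa₃ = 6·5 + 5·4 = 50.

50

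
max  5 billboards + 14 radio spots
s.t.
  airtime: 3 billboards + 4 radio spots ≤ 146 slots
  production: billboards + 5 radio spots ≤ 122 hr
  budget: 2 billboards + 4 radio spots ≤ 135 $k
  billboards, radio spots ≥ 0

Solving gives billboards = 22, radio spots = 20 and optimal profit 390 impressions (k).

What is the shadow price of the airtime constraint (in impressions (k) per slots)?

1

At the optimum: airtime uses 146 of 146 (binding); production uses 122 of 122 (binding); budget uses 124 of 135 (slack = 11).
By complementary slackness, y = 0 for the non-binding constraint.
From A_Bᵀ y = c: 3·y_airtime + 1·y_production = 5; 4·y_airtime + 5·y_production = 14.
This yields shadow prices y_airtime = 1, y_production = 2.
Shadow price of airtime = 1.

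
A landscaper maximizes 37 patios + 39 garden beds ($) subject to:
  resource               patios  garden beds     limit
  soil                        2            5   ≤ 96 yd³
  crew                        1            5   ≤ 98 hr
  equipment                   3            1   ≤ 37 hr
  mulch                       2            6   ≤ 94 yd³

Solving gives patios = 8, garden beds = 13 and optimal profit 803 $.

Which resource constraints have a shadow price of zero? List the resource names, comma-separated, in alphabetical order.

crew, soil

soil: 81/96 (slack 15)
crew: 73/98 (slack 25)
equipment: 37/37 (binding)
mulch: 94/94 (binding)
By complementary slackness, a constraint with positive slack has shadow price 0 → crew, soil.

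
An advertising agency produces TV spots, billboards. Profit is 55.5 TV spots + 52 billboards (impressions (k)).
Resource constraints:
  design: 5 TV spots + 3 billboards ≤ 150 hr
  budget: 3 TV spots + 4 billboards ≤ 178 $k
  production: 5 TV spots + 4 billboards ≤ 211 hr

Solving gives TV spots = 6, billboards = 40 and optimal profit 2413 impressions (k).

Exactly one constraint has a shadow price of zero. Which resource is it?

design: 150/150 (binding)
budget: 178/178 (binding)
production: 190/211 (slack 21)
By complementary slackness, a constraint with positive slack has shadow price 0 → production.

production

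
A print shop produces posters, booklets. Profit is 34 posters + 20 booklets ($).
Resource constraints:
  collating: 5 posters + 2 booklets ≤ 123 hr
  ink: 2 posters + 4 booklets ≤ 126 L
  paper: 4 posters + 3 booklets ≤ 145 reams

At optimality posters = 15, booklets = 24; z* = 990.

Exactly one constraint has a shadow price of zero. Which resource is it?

paper

collating: 123/123 (binding)
ink: 126/126 (binding)
paper: 132/145 (slack 13)
By complementary slackness, a constraint with positive slack has shadow price 0 → paper.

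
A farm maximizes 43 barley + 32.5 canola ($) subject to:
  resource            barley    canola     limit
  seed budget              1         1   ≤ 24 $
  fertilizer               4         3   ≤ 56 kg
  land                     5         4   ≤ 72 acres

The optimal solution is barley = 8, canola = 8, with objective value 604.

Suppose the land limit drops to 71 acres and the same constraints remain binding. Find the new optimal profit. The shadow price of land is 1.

Δb = -1, so new z* = 604 + (1)·(-1) = 604 − 1 = 603.

603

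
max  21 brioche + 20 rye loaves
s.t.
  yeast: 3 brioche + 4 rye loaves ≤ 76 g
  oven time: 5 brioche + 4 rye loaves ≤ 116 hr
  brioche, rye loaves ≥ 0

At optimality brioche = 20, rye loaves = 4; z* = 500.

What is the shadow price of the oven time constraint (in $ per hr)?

At the optimum: yeast uses 76 of 76 (binding); oven time uses 116 of 116 (binding).
From A_Bᵀ y = c: 3·y_yeast + 5·y_oven time = 21; 4·y_yeast + 4·y_oven time = 20.
→ y_yeast = 2 and y_oven time = 3.
Shadow price of oven time = 3.

3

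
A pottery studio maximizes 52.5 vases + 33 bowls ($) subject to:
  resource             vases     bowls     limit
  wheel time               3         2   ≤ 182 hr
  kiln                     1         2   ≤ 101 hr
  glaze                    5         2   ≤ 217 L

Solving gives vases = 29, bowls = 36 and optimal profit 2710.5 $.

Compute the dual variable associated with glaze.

At the optimum: wheel time uses 159 of 182 (slack = 23); kiln uses 101 of 101 (binding); glaze uses 217 of 217 (binding).
By complementary slackness, y = 0 for the non-binding constraint.
The binding rows give the dual system: 1·y_kiln + 5·y_glaze = 52.5 and 2·y_kiln + 2·y_glaze = 33.
This yields shadow prices y_kiln = 7.5, y_glaze = 9.
Shadow price of glaze = 9.

9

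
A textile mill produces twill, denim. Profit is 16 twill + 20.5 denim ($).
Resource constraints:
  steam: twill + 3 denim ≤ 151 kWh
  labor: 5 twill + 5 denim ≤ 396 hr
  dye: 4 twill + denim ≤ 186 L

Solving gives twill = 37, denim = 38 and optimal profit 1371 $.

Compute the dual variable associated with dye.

2.5

Binding: steam and dye. Non-binding: labor (21 unused).
Since labor is not tight, its dual is 0.
From A_Bᵀ y = c: 1·y_steam + 4·y_dye = 16; 3·y_steam + 1·y_dye = 20.5.
Solving: y_steam = 6, y_dye = 2.5.
Shadow price of dye = 2.5.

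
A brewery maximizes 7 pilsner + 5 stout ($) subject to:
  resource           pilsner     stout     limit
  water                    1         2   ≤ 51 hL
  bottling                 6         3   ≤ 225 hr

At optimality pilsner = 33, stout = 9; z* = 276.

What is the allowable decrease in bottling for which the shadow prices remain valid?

148.5

Binding constraints: water, bottling. The basis is B = [[1,2],[6,3]] with det -9.
Per unit decrease in bottling, x* moves by d = (-0.2222, 0.1111).
The basis stays optimal until pilsner reaches 0; allowable decrease = 148.5 hr.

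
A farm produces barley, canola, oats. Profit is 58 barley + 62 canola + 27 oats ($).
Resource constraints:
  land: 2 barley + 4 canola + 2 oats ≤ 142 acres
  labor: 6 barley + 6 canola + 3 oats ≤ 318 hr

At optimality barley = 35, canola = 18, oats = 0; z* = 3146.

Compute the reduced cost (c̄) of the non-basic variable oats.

At the optimum: land uses 142 of 142 (binding); labor uses 318 of 318 (binding).
The binding rows give the dual system: 2·y_land + 6·y_labor = 58 and 4·y_land + 6·y_labor = 62.
Solving: y_land = 2, y_labor = 9.
Reduced cost of oats: c₃ − yᵀa₃ = 27 − (2·2 + 9·3) = 27 − 31 = -4.

-4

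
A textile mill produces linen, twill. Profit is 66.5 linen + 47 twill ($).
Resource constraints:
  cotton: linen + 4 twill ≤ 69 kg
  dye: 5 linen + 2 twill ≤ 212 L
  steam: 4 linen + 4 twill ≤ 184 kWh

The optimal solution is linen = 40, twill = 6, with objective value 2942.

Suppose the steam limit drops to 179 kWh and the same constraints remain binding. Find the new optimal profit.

2899.5

Check each constraint at x*: cotton 64/69 (slack 5); dye 212/212 (tight); steam 184/184 (tight).
By complementary slackness, y = 0 for the non-binding constraint.
Dual feasibility on the basic columns requires 5·y_dye + 4·y_steam = 66.5, 2·y_dye + 4·y_steam = 47.
This yields shadow prices y_dye = 6.5, y_steam = 8.5.
Δz = y_steam·Δb = 8.5 × (-5) = -42.5, so new z* = 2942 − 42.5 = 2899.5.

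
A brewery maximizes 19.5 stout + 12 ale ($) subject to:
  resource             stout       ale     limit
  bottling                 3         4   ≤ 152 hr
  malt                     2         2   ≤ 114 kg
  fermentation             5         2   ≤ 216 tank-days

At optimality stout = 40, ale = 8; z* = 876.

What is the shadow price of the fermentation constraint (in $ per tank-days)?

Binding: bottling and fermentation. Non-binding: malt (18 unused).
By complementary slackness, y = 0 for the non-binding constraint.
From A_Bᵀ y = c: 3·y_bottling + 5·y_fermentation = 19.5; 4·y_bottling + 2·y_fermentation = 12.
Solving: y_bottling = 1.5, y_fermentation = 3.
Shadow price of fermentation = 3.

3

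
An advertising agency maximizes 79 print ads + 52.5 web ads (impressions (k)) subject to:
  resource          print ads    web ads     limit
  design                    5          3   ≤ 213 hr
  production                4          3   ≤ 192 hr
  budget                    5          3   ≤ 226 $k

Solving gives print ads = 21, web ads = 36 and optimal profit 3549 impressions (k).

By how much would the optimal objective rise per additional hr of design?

Check each constraint at x*: design 213/213 (tight); production 192/192 (tight); budget 213/226 (slack 13).
By complementary slackness, y = 0 for the non-binding constraint.
From A_Bᵀ y = c: 5·y_design + 4·y_production = 79; 3·y_design + 3·y_production = 52.5.
This yields shadow prices y_design = 9, y_production = 8.5.
Shadow price of design = 9.

9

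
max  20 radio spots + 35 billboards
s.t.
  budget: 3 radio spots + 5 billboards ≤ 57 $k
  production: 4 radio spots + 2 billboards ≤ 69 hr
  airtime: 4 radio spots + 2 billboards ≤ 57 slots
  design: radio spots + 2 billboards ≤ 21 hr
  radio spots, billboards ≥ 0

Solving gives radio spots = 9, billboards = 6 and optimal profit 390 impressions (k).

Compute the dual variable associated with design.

Binding: budget and design. Non-binding: production (21 unused), airtime (9 unused).
Since production, airtime are not tight, their duals are 0.
The binding rows give the dual system: 3·y_budget + 1·y_design = 20 and 5·y_budget + 2·y_design = 35.
→ y_budget = 5 and y_design = 5.
Shadow price of design = 5.

5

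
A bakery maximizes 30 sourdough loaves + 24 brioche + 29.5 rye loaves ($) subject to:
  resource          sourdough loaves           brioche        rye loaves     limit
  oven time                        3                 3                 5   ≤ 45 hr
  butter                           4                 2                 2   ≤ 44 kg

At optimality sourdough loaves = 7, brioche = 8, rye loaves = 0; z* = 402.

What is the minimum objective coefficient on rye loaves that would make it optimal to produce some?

36

Both oven time and butter are binding at x*.
The binding rows give the dual system: 3·y_oven time + 4·y_butter = 30 and 3·y_oven time + 2·y_butter = 24.
→ y_oven time = 6 and y_butter = 3.
rye loaves enters the basis when its profit ≥ yᵀa₃ = 6·5 + 3·2 = 36.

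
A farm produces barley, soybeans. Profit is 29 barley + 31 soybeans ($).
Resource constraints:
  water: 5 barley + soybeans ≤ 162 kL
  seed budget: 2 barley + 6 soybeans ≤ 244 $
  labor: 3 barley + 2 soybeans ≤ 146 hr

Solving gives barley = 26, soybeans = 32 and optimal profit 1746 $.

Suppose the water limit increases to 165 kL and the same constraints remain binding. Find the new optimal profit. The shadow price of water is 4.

1758

Δb = 3, so new z* = 1746 + (4)·(3) = 1746 + 12 = 1758.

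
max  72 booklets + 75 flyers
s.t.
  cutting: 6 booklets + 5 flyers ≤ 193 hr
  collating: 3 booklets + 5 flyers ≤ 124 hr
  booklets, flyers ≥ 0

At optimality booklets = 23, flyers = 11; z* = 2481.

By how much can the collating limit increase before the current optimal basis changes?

Binding constraints: cutting, collating. The basis is B = [[6,5],[3,5]] with det 15.
Per unit increase in collating, x* moves by d = (-0.3333, 0.4).
The basis stays optimal until booklets reaches 0; allowable increase = 69 hr.

69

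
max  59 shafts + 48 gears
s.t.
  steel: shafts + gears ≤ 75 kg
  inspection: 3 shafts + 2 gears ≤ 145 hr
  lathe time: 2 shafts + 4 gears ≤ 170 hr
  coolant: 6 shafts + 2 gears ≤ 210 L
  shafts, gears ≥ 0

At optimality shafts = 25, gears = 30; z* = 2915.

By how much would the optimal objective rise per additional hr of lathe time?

Binding: lathe time and coolant. Non-binding: steel (20 unused), inspection (10 unused).
Slack constraints have shadow price 0 (complementary slackness).
From A_Bᵀ y = c: 2·y_lathe time + 6·y_coolant = 59; 4·y_lathe time + 2·y_coolant = 48.
Solving: y_lathe time = 8.5, y_coolant = 7.
Shadow price of lathe time = 8.5.

8.5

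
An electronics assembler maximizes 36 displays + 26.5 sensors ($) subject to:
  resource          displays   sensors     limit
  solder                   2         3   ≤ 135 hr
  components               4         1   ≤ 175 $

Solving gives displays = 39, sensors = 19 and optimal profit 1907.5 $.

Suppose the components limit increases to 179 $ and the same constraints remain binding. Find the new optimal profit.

1929.5

Check each constraint at x*: solder 135/135 (tight); components 175/175 (tight).
The binding rows give the dual system: 2·y_solder + 4·y_components = 36 and 3·y_solder + 1·y_components = 26.5.
→ y_solder = 7 and y_components = 5.5.
Δz = y_components·Δb = 5.5 × (4) = 22, so new z* = 1907.5 + 22 = 1929.5.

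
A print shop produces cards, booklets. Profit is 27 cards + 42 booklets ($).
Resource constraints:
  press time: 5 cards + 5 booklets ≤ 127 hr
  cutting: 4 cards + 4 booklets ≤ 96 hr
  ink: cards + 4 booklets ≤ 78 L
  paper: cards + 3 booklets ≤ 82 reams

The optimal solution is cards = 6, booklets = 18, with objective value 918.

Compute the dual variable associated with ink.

At the optimum: press time uses 120 of 127 (slack = 7); cutting uses 96 of 96 (binding); ink uses 78 of 78 (binding); paper uses 60 of 82 (slack = 22).
Slack constraints have shadow price 0 (complementary slackness).
Dual feasibility on the basic columns requires 4·y_cutting + 1·y_ink = 27, 4·y_cutting + 4·y_ink = 42.
This yields shadow prices y_cutting = 5.5, y_ink = 5.
Shadow price of ink = 5.

5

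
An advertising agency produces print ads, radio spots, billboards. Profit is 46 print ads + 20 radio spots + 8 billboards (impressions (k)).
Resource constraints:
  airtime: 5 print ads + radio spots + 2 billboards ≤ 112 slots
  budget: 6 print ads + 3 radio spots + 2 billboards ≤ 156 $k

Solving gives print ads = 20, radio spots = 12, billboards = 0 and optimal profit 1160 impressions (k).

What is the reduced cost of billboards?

Check each constraint at x*: airtime 112/112 (tight); budget 156/156 (tight).
From A_Bᵀ y = c: 5·y_airtime + 6·y_budget = 46; 1·y_airtime + 3·y_budget = 20.
Solving: y_airtime = 2, y_budget = 6.
Reduced cost of billboards: c₃ − yᵀa₃ = 8 − (2·2 + 6·2) = 8 − 16 = -8.

-8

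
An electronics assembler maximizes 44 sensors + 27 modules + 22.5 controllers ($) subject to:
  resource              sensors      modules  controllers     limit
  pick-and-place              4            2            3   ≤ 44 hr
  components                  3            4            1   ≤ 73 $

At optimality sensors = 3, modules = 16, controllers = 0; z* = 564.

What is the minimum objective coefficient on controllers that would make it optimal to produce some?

30.5

At the optimum: pick-and-place uses 44 of 44 (binding); components uses 73 of 73 (binding).
The binding rows give the dual system: 4·y_pick-and-place + 3·y_components = 44 and 2·y_pick-and-place + 4·y_components = 27.
→ y_pick-and-place = 9.5 and y_components = 2.
controllers enters the basis when its profit ≥ yᵀa₃ = 9.5·3 + 2·1 = 30.5.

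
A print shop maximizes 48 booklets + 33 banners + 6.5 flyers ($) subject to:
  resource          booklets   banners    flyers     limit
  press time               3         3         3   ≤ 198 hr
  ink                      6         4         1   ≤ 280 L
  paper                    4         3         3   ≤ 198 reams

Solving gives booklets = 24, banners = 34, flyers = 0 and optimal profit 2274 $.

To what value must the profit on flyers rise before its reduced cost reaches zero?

Check each constraint at x*: press time 174/198 (slack 24); ink 280/280 (tight); paper 198/198 (tight).
Since press time is not tight, its dual is 0.
From A_Bᵀ y = c: 6·y_ink + 4·y_paper = 48; 4·y_ink + 3·y_paper = 33.
→ y_ink = 6 and y_paper = 3.
flyers enters the basis when its profit ≥ yᵀa₃ = 6·1 + 3·3 = 15.

15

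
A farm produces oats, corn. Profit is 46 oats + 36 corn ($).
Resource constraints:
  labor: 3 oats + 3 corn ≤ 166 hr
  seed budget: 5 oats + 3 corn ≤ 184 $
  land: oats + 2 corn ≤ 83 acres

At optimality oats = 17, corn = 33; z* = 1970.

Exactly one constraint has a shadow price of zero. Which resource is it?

labor

labor: 150/166 (slack 16)
seed budget: 184/184 (binding)
land: 83/83 (binding)
By complementary slackness, a constraint with positive slack has shadow price 0 → labor.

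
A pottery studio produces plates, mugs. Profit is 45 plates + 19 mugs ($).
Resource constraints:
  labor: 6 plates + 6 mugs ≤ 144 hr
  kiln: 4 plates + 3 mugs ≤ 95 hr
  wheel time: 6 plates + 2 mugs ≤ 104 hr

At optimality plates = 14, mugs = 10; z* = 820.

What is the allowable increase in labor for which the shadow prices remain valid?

21.6

Binding constraints: labor, wheel time. The basis is B = [[6,6],[6,2]] with det -24.
Per unit increase in labor, x* moves by d = (-0.0833, 0.25).
The basis stays optimal until kiln becomes binding; allowable increase = 21.6 hr.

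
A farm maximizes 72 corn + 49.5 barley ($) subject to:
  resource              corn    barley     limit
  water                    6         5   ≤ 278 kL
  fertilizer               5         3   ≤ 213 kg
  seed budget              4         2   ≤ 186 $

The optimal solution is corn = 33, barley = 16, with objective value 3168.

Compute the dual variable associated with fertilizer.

At the optimum: water uses 278 of 278 (binding); fertilizer uses 213 of 213 (binding); seed budget uses 164 of 186 (slack = 22).
Slack constraints have shadow price 0 (complementary slackness).
Dual feasibility on the basic columns requires 6·y_water + 5·y_fertilizer = 72, 5·y_water + 3·y_fertilizer = 49.5.
This yields shadow prices y_water = 4.5, y_fertilizer = 9.
Shadow price of fertilizer = 9.

9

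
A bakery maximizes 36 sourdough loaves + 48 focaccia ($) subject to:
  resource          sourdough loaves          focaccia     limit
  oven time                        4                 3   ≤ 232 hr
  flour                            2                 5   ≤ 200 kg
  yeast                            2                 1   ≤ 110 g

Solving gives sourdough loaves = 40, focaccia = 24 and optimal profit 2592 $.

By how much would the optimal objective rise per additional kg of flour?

6

At the optimum: oven time uses 232 of 232 (binding); flour uses 200 of 200 (binding); yeast uses 104 of 110 (slack = 6).
By complementary slackness, y = 0 for the non-binding constraint.
Dual feasibility on the basic columns requires 4·y_oven time + 2·y_flour = 36, 3·y_oven time + 5·y_flour = 48.
Solving: y_oven time = 6, y_flour = 6.
Shadow price of flour = 6.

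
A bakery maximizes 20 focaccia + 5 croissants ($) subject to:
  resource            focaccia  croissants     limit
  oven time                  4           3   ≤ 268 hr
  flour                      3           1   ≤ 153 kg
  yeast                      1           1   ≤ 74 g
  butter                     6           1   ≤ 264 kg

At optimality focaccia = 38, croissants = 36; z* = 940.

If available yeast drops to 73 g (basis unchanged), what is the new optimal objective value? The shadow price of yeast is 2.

Δb = -1, so new z* = 940 + (2)·(-1) = 940 − 2 = 938.

938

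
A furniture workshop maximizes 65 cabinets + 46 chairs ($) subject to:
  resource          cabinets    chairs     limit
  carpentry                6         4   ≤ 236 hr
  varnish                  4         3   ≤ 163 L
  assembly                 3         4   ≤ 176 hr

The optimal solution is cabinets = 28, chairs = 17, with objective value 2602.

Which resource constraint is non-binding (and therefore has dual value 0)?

carpentry: 236/236 (binding)
varnish: 163/163 (binding)
assembly: 152/176 (slack 24)
By complementary slackness, a constraint with positive slack has shadow price 0 → assembly.

assembly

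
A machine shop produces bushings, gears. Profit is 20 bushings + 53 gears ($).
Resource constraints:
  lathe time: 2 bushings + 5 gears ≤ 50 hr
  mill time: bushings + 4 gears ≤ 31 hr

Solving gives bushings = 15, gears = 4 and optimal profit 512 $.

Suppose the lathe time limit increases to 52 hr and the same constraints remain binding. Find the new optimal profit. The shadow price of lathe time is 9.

530

Δb = 2, so new z* = 512 + (9)·(2) = 512 + 18 = 530.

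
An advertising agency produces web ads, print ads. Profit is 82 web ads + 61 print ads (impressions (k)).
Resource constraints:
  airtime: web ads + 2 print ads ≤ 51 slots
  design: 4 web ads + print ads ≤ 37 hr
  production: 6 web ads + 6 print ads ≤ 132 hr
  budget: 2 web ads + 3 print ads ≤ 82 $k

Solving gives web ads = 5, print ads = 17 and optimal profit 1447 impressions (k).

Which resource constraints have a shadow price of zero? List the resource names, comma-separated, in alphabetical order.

airtime: 39/51 (slack 12)
design: 37/37 (binding)
production: 132/132 (binding)
budget: 61/82 (slack 21)
By complementary slackness, a constraint with positive slack has shadow price 0 → airtime, budget.

airtime, budget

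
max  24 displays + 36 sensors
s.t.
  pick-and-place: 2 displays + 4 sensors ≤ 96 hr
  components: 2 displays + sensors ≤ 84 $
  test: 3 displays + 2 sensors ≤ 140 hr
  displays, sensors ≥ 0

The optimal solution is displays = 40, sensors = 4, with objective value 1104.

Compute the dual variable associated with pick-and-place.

Binding: pick-and-place and components. Non-binding: test (12 unused).
Since test is not tight, its dual is 0.
Dual feasibility on the basic columns requires 2·y_pick-and-place + 2·y_components = 24, 4·y_pick-and-place + 1·y_components = 36.
→ y_pick-and-place = 8 and y_components = 4.
Shadow price of pick-and-place = 8.

8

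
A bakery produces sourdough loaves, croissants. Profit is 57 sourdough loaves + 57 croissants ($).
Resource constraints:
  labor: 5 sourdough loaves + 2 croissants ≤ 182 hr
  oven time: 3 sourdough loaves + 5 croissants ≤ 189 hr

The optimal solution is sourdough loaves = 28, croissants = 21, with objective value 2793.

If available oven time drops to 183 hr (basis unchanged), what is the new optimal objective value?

2739

Both labor and oven time are binding at x*.
Dual feasibility on the basic columns requires 5·y_labor + 3·y_oven time = 57, 2·y_labor + 5·y_oven time = 57.
Solving: y_labor = 6, y_oven time = 9.
Δz = y_oven time·Δb = 9 × (-6) = -54, so new z* = 2793 − 54 = 2739.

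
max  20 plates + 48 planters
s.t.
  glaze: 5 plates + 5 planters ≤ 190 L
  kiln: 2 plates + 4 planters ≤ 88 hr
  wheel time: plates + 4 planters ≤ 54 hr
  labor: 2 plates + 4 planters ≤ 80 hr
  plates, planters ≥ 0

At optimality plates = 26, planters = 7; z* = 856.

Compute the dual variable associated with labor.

8

Check each constraint at x*: glaze 165/190 (slack 25); kiln 80/88 (slack 8); wheel time 54/54 (tight); labor 80/80 (tight).
Since glaze, kiln are not tight, their duals are 0.
From A_Bᵀ y = c: 1·y_wheel time + 2·y_labor = 20; 4·y_wheel time + 4·y_labor = 48.
→ y_wheel time = 4 and y_labor = 8.
Shadow price of labor = 8.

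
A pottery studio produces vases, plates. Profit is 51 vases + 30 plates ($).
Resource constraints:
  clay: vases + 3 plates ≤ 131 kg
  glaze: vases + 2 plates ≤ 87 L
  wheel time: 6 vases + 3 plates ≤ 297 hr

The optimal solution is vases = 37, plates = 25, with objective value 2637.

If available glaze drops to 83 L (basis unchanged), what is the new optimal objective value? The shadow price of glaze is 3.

2625

Δb = -4, so new z* = 2637 + (3)·(-4) = 2637 − 12 = 2625.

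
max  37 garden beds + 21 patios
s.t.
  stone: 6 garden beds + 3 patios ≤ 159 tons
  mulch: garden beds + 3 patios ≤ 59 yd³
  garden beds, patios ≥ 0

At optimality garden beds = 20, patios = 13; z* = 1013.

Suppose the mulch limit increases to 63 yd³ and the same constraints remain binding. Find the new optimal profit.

At the optimum: stone uses 159 of 159 (binding); mulch uses 59 of 59 (binding).
From A_Bᵀ y = c: 6·y_stone + 1·y_mulch = 37; 3·y_stone + 3·y_mulch = 21.
This yields shadow prices y_stone = 6, y_mulch = 1.
Δz = y_mulch·Δb = 1 × (4) = 4, so new z* = 1013 + 4 = 1017.

1017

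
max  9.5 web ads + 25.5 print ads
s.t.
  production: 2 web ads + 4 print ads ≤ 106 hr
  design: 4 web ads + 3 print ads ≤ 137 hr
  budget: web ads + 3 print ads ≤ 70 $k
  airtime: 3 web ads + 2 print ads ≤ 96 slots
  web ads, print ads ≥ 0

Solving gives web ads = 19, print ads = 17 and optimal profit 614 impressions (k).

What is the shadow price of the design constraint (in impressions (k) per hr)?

0

Check each constraint at x*: production 106/106 (tight); design 127/137 (slack 10); budget 70/70 (tight); airtime 91/96 (slack 5).
By complementary slackness, y = 0 for the non-binding constraints.
Dual feasibility on the basic columns requires 2·y_production + 1·y_budget = 9.5, 4·y_production + 3·y_budget = 25.5.
Solving: y_production = 1.5, y_budget = 6.5.
Shadow price of design = 0.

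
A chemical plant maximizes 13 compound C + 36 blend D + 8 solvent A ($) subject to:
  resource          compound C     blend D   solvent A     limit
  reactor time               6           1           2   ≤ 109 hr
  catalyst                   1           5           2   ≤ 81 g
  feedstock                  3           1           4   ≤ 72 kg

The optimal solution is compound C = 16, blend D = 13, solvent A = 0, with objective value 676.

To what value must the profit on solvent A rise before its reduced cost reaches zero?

At the optimum: reactor time uses 109 of 109 (binding); catalyst uses 81 of 81 (binding); feedstock uses 61 of 72 (slack = 11).
Slack constraints have shadow price 0 (complementary slackness).
The binding rows give the dual system: 6·y_reactor time + 1·y_catalyst = 13 and 1·y_reactor time + 5·y_catalyst = 36.
Solving: y_reactor time = 1, y_catalyst = 7.
solvent A enters the basis when its profit ≥ yᵀa₃ = 1·2 + 7·2 = 16.

16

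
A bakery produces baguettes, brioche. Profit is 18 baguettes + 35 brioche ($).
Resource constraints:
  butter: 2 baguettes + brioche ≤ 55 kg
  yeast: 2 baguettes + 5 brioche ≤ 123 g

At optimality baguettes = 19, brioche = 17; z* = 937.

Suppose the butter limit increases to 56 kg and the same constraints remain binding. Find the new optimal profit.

At the optimum: butter uses 55 of 55 (binding); yeast uses 123 of 123 (binding).
Dual feasibility on the basic columns requires 2·y_butter + 2·y_yeast = 18, 1·y_butter + 5·y_yeast = 35.
→ y_butter = 2.5 and y_yeast = 6.5.
Δz = y_butter·Δb = 2.5 × (1) = 2.5, so new z* = 937 + 2.5 = 939.5.

939.5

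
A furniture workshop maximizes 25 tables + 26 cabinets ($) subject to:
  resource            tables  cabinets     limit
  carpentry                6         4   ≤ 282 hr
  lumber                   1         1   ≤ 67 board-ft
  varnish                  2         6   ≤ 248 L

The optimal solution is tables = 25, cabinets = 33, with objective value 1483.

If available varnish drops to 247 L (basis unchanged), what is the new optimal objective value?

Check each constraint at x*: carpentry 282/282 (tight); lumber 58/67 (slack 9); varnish 248/248 (tight).
Since lumber is not tight, its dual is 0.
The binding rows give the dual system: 6·y_carpentry + 2·y_varnish = 25 and 4·y_carpentry + 6·y_varnish = 26.
This yields shadow prices y_carpentry = 3.5, y_varnish = 2.
Δz = y_varnish·Δb = 2 × (-1) = -2, so new z* = 1483 − 2 = 1481.

1481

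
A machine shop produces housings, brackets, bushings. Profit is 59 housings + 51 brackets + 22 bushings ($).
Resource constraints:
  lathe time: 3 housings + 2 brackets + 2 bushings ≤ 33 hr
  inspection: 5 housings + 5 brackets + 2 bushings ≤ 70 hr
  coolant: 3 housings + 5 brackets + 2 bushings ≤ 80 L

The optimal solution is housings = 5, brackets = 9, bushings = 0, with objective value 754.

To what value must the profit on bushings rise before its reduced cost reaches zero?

30

Binding: lathe time and inspection. Non-binding: coolant (20 unused).
Since coolant is not tight, its dual is 0.
Dual feasibility on the basic columns requires 3·y_lathe time + 5·y_inspection = 59, 2·y_lathe time + 5·y_inspection = 51.
This yields shadow prices y_lathe time = 8, y_inspection = 7.
bushings enters the basis when its profit ≥ yᵀa₃ = 8·2 + 7·2 = 30.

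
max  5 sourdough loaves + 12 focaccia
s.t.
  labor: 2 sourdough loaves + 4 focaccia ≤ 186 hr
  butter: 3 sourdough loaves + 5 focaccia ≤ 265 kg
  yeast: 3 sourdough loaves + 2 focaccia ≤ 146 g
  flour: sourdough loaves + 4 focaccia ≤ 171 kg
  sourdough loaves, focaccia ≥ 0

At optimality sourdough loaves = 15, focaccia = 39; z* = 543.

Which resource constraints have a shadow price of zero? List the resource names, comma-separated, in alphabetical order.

labor: 186/186 (binding)
butter: 240/265 (slack 25)
yeast: 123/146 (slack 23)
flour: 171/171 (binding)
By complementary slackness, a constraint with positive slack has shadow price 0 → butter, yeast.

butter, yeast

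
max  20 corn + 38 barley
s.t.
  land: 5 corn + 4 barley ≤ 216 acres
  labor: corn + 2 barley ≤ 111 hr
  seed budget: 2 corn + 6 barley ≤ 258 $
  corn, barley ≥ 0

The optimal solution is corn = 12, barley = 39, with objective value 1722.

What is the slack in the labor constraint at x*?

labor used = 1·12 + 2·39 = 90; slack = 111 − 90 = 21.

21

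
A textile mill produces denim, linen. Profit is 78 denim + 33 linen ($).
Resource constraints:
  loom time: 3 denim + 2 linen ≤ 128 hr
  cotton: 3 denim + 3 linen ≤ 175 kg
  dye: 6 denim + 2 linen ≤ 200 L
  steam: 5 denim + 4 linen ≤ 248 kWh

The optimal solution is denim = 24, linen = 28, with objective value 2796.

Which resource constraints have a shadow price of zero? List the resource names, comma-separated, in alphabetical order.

loom time: 128/128 (binding)
cotton: 156/175 (slack 19)
dye: 200/200 (binding)
steam: 232/248 (slack 16)
By complementary slackness, a constraint with positive slack has shadow price 0 → cotton, steam.

cotton, steam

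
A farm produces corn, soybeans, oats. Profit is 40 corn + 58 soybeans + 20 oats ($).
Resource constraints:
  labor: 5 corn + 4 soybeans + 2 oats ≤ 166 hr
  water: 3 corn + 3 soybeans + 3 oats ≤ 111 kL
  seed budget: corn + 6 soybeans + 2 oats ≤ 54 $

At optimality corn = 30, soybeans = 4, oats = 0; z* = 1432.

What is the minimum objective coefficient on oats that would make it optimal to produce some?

At the optimum: labor uses 166 of 166 (binding); water uses 102 of 111 (slack = 9); seed budget uses 54 of 54 (binding).
By complementary slackness, y = 0 for the non-binding constraint.
The binding rows give the dual system: 5·y_labor + 1·y_seed budget = 40 and 4·y_labor + 6·y_seed budget = 58.
Solving: y_labor = 7, y_seed budget = 5.
oats enters the basis when its profit ≥ yᵀa₃ = 7·2 + 5·2 = 24.

24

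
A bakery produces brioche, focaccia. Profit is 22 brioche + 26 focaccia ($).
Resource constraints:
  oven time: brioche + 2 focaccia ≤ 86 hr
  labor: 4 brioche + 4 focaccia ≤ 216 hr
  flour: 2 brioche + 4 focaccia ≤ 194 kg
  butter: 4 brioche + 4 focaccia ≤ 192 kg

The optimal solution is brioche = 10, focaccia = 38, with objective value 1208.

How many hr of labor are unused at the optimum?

labor used = 4·10 + 4·38 = 192; slack = 216 − 192 = 24.

24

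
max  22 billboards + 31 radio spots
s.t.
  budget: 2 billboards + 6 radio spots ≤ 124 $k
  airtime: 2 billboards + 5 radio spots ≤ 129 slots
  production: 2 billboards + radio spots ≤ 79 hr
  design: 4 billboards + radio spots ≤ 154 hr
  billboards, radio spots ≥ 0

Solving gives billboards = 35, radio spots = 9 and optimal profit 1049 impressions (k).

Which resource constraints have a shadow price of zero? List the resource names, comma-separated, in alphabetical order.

budget: 124/124 (binding)
airtime: 115/129 (slack 14)
production: 79/79 (binding)
design: 149/154 (slack 5)
By complementary slackness, a constraint with positive slack has shadow price 0 → airtime, design.

airtime, design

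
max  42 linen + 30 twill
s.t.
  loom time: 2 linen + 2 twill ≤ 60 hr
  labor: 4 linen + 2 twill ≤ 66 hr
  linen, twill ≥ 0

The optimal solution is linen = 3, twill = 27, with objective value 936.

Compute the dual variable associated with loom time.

9

At the optimum: loom time uses 60 of 60 (binding); labor uses 66 of 66 (binding).
Dual feasibility on the basic columns requires 2·y_loom time + 4·y_labor = 42, 2·y_loom time + 2·y_labor = 30.
→ y_loom time = 9 and y_labor = 6.
Shadow price of loom time = 9.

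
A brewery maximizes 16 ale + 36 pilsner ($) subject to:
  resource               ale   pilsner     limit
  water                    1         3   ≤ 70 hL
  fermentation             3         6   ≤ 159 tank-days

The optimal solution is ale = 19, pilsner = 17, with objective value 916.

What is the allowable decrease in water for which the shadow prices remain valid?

17

Binding constraints: water, fermentation. The basis is B = [[1,3],[3,6]] with det -3.
Per unit decrease in water, x* moves by d = (2, -1).
The basis stays optimal until pilsner reaches 0; allowable decrease = 17 hL.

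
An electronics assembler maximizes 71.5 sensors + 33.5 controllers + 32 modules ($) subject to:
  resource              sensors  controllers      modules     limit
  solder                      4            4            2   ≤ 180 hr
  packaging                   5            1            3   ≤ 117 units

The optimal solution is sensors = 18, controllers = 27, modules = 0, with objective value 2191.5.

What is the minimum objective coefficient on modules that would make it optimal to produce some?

40.5

At the optimum: solder uses 180 of 180 (binding); packaging uses 117 of 117 (binding).
From A_Bᵀ y = c: 4·y_solder + 5·y_packaging = 71.5; 4·y_solder + 1·y_packaging = 33.5.
Solving: y_solder = 6, y_packaging = 9.5.
modules enters the basis when its profit ≥ yᵀa₃ = 6·2 + 9.5·3 = 40.5.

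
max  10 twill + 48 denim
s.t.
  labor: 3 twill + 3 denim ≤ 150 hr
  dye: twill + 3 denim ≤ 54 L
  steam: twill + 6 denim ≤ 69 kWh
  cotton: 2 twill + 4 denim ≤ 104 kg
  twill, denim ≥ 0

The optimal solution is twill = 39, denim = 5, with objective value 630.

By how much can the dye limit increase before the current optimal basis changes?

2.25

Binding constraints: dye, steam. The basis is B = [[1,3],[1,6]] with det 3.
Per unit increase in dye, x* moves by d = (2, -0.3333).
The basis stays optimal until cotton becomes binding; allowable increase = 2.25 L.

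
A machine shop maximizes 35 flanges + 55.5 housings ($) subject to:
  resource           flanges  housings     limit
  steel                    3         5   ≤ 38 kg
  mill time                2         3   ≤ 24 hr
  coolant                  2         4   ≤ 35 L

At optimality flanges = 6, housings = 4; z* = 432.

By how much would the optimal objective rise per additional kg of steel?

Check each constraint at x*: steel 38/38 (tight); mill time 24/24 (tight); coolant 28/35 (slack 7).
Since coolant is not tight, its dual is 0.
Dual feasibility on the basic columns requires 3·y_steel + 2·y_mill time = 35, 5·y_steel + 3·y_mill time = 55.5.
→ y_steel = 6 and y_mill time = 8.5.
Shadow price of steel = 6.

6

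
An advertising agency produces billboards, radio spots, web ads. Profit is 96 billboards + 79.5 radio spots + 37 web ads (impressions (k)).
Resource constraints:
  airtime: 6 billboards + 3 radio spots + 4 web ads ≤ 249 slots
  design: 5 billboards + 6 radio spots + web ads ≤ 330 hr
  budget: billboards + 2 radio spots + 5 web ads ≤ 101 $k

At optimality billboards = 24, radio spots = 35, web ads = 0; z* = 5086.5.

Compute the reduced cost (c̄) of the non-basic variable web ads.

Check each constraint at x*: airtime 249/249 (tight); design 330/330 (tight); budget 94/101 (slack 7).
Slack constraints have shadow price 0 (complementary slackness).
Dual feasibility on the basic columns requires 6·y_airtime + 5·y_design = 96, 3·y_airtime + 6·y_design = 79.5.
This yields shadow prices y_airtime = 8.5, y_design = 9.
Reduced cost of web ads: c₃ − yᵀa₃ = 37 − (8.5·4 + 9·1) = 37 − 43 = -6.

-6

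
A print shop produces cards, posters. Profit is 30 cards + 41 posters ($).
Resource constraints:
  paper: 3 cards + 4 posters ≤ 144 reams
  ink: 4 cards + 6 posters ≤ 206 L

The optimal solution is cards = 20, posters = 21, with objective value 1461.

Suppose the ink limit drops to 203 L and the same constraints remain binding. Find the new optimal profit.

1456.5

Both paper and ink are binding at x*.
Dual feasibility on the basic columns requires 3·y_paper + 4·y_ink = 30, 4·y_paper + 6·y_ink = 41.
→ y_paper = 8 and y_ink = 1.5.
Δz = y_ink·Δb = 1.5 × (-3) = -4.5, so new z* = 1461 − 4.5 = 1456.5.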